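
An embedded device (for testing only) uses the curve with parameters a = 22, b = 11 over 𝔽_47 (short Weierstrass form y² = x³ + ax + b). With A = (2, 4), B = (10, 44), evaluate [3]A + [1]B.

First 3A:
Repeated addition: build up to 3A.
2A: tangent at (2, 4): λ = (3·2² + 22)/(2·4) ≡ 34/8. 8⁻¹ ≡ 6 (mod 47), so λ ≡ 34·6 ≡ 16.
  x = λ² - 2 - 2 = 256 - 4 ≡ 17; y = λ·(2 - 17) - 4 ≡ 38. → (17, 38)
3A: (17, 38) + (2, 4). λ = (4 - 38)/(2 - 17) ≡ 13/32 mod 47. 32⁻¹ ≡ 25 (mod 47) since 32·25 = 800 ≡ 1, so λ ≡ 43.
  x = λ² - 17 - 2 = 1849 - 19 ≡ 44; y = λ·(17 - 44) - 38 ≡ 23. → (44, 23)
3A = (44, 23).
Finally 3A + B:
(44, 23) + (10, 44). λ = (44 - 23)/(10 - 44) ≡ 21/13 mod 47. 13⁻¹ ≡ 29 (mod 47), so λ ≡ 45.
  x = λ² - 44 - 10 = 2025 - 54 ≡ 44; y = λ·(44 - 44) - 23 ≡ 24. → (44, 24)

(44, 24)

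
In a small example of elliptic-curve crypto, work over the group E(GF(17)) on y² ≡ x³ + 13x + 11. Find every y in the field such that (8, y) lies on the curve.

7, 10

x³ + 13x + 11 = 627 ≡ 15 (mod 17).
Square roots of 15 mod 17: 7 and 10 (since 7² = 49 ≡ 15).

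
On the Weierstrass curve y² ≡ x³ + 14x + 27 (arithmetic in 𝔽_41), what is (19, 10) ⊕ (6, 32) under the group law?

(19, 10) + (6, 32). λ = (32 - 10)/(6 - 19) ≡ 22/28 mod 41. 28⁻¹ ≡ 22 (mod 41), so λ ≡ 33.
  x = λ² - 19 - 6 = 1089 - 25 ≡ 39; y = λ·(19 - 39) - 10 ≡ 27. → (39, 27)

(39, 27)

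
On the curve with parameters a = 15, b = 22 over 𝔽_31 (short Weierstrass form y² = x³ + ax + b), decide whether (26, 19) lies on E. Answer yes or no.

no

y² = 19² ≡ 20; x³ + 15x + 22 = 17988 ≡ 8 (mod 31). 20 ≠ 8.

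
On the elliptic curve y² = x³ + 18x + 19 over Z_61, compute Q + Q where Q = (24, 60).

(8, 2)

tangent at (24, 60): λ = (3·24² + 18)/(2·60) ≡ 38/59. 59⁻¹ ≡ 30 (mod 61) since 59·30 = 1770 ≡ 1, so λ ≡ 38·30 ≡ 42.
  x = λ² - 24 - 24 = 1764 - 48 ≡ 8; y = λ·(24 - 8) - 60 ≡ 2. → (8, 2)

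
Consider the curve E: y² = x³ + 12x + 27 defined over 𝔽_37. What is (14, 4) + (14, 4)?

(10, 0)

tangent at (14, 4): λ = (3·14² + 12)/(2·4) ≡ 8/8. 8⁻¹ ≡ 14 (mod 37), so λ ≡ 8·14 ≡ 1.
  x = λ² - 14 - 14 = 1 - 28 ≡ 10; y = λ·(14 - 10) - 4 ≡ 0. → (10, 0)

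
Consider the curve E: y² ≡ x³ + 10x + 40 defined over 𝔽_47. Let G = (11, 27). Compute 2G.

(6, 38)

tangent at (11, 27): λ = (3·11² + 10)/(2·27) ≡ 44/7. 7⁻¹ ≡ 27 (mod 47), so λ ≡ 44·27 ≡ 13.
  x = λ² - 11 - 11 = 169 - 22 ≡ 6; y = λ·(11 - 6) - 27 ≡ 38. → (6, 38)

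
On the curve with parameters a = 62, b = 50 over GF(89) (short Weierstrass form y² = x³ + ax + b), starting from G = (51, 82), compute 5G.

Double-and-add on 5 = (101)₂. Start with G = (51, 82) for the leading 1-bit.
double: tangent at (51, 82): λ = (3·51² + 62)/(2·82) ≡ 33/75. 75⁻¹ ≡ 19 (mod 89), so λ ≡ 33·19 ≡ 4.
  x = λ² - 51 - 51 = 16 - 102 ≡ 3; y = λ·(51 - 3) - 82 ≡ 21. → (3, 21)
double: tangent at (3, 21): λ = (3·3² + 62)/(2·21) ≡ 0/42. 42⁻¹ ≡ 53 (mod 89), so λ ≡ 0·53 ≡ 0.
  x = λ² - 3 - 3 = 0 - 6 ≡ 83; y = λ·(3 - 83) - 21 ≡ 68. → (83, 68)
add G: (83, 68) + (51, 82). λ = (82 - 68)/(51 - 83) ≡ 14/57 mod 89. 57⁻¹ ≡ 25 (mod 89), so λ ≡ 83.
  x = λ² - 83 - 51 = 6889 - 134 ≡ 80; y = λ·(83 - 80) - 68 ≡ 3. → (80, 3)

(80, 3)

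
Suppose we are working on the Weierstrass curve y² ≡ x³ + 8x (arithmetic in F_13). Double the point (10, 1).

(10, 12)

tangent at (10, 1): λ = (3·10² + 8)/(2·1) ≡ 9/2. 2⁻¹ ≡ 7 (mod 13) since 2·7 = 14 ≡ 1, so λ ≡ 9·7 ≡ 11.
  x = λ² - 10 - 10 = 121 - 20 ≡ 10; y = λ·(10 - 10) - 1 ≡ 12. → (10, 12)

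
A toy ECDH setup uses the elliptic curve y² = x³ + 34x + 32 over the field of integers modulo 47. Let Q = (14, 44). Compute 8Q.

(8, 39)

Double-and-add on 8 = (1000)₂. Start with Q = (14, 44) for the leading 1-bit.
double: tangent at (14, 44): λ = (3·14² + 34)/(2·44) ≡ 11/41. 41⁻¹ ≡ 39 (mod 47), so λ ≡ 11·39 ≡ 6.
  x = λ² - 14 - 14 = 36 - 28 ≡ 8; y = λ·(14 - 8) - 44 ≡ 39. → (8, 39)
double: tangent at (8, 39): λ = (3·8² + 34)/(2·39) ≡ 38/31. 31⁻¹ ≡ 44 (mod 47), so λ ≡ 38·44 ≡ 27.
  x = λ² - 8 - 8 = 729 - 16 ≡ 8; y = λ·(8 - 8) - 39 ≡ 8. → (8, 8)
double: tangent at (8, 8): λ = (3·8² + 34)/(2·8) ≡ 38/16. 16⁻¹ ≡ 3 (mod 47), so λ ≡ 38·3 ≡ 20.
  x = λ² - 8 - 8 = 400 - 16 ≡ 8; y = λ·(8 - 8) - 8 ≡ 39. → (8, 39)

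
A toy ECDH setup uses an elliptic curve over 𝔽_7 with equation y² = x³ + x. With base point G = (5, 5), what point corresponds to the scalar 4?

(0, 0)

Repeated addition: build up to 4G.
2G: tangent at (5, 5): λ = (3·5² + 1)/(2·5) ≡ 6/3. 3⁻¹ ≡ 5 (mod 7) since 3·5 = 15 ≡ 1, so λ ≡ 6·5 ≡ 2.
  x = λ² - 5 - 5 = 4 - 10 ≡ 1; y = λ·(5 - 1) - 5 ≡ 3. → (1, 3)
3G: (1, 3) + (5, 5). λ = (5 - 3)/(5 - 1) ≡ 2/4 mod 7. 4⁻¹ ≡ 2 (mod 7) since 4·2 = 8 ≡ 1, so λ ≡ 4.
  x = λ² - 1 - 5 = 16 - 6 ≡ 3; y = λ·(1 - 3) - 3 ≡ 3. → (3, 3)
4G: (3, 3) + (5, 5). λ = (5 - 3)/(5 - 3) ≡ 2/2 mod 7. 2⁻¹ ≡ 4 (mod 7), so λ ≡ 1.
  x = λ² - 3 - 5 = 1 - 8 ≡ 0; y = λ·(3 - 0) - 3 ≡ 0. → (0, 0)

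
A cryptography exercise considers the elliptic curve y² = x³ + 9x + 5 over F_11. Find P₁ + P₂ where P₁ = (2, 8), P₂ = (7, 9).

(2, 8) + (7, 9). λ = (9 - 8)/(7 - 2) ≡ 1/5 mod 11. 5⁻¹ ≡ 9 (mod 11) since 5·9 = 45 ≡ 1, so λ ≡ 9.
  x = λ² - 2 - 7 = 81 - 9 ≡ 6; y = λ·(2 - 6) - 8 ≡ 0. → (6, 0)

(6, 0)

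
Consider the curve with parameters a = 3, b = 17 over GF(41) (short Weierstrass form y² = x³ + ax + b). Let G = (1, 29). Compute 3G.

Repeated addition: build up to 3G.
2G: tangent at (1, 29): λ = (3·1² + 3)/(2·29) ≡ 6/17. 17⁻¹ ≡ 29 (mod 41), so λ ≡ 6·29 ≡ 10.
  x = λ² - 1 - 1 = 100 - 2 ≡ 16; y = λ·(1 - 16) - 29 ≡ 26. → (16, 26)
3G: (16, 26) + (1, 29). λ = (29 - 26)/(1 - 16) ≡ 3/26 mod 41. 26⁻¹ ≡ 30 (mod 41), so λ ≡ 8.
  x = λ² - 16 - 1 = 64 - 17 ≡ 6; y = λ·(16 - 6) - 26 ≡ 13. → (6, 13)

(6, 13)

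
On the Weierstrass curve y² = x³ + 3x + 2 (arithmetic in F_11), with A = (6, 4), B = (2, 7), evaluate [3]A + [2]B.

(3, 7)

First 3A:
Repeated addition: build up to 3A.
2A: tangent at (6, 4): λ = (3·6² + 3)/(2·4) ≡ 1/8. 8⁻¹ ≡ 7 (mod 11), so λ ≡ 1·7 ≡ 7.
  x = λ² - 6 - 6 = 49 - 12 ≡ 4; y = λ·(6 - 4) - 4 ≡ 10. → (4, 10)
3A: (4, 10) + (6, 4). λ = (4 - 10)/(6 - 4) ≡ 5/2 mod 11. 2⁻¹ ≡ 6 (mod 11) since 2·6 = 12 ≡ 1, so λ ≡ 8.
  x = λ² - 4 - 6 = 64 - 10 ≡ 10; y = λ·(4 - 10) - 10 ≡ 8. → (10, 8)
3A = (10, 8).
Next 2B:
Repeated addition: build up to 2B.
2B: tangent at (2, 7): λ = (3·2² + 3)/(2·7) ≡ 4/3. 3⁻¹ ≡ 4 (mod 11) since 3·4 = 12 ≡ 1, so λ ≡ 4·4 ≡ 5.
  x = λ² - 2 - 2 = 25 - 4 ≡ 10; y = λ·(2 - 10) - 7 ≡ 8. → (10, 8)
2B = (10, 8).
Finally 3A + 2B:
tangent at (10, 8): λ = (3·10² + 3)/(2·8) ≡ 6/5. 5⁻¹ ≡ 9 (mod 11) since 5·9 = 45 ≡ 1, so λ ≡ 6·9 ≡ 10.
  x = λ² - 10 - 10 = 100 - 20 ≡ 3; y = λ·(10 - 3) - 8 ≡ 7. → (3, 7)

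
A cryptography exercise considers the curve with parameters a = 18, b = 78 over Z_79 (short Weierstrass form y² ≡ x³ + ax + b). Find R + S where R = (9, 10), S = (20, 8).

(9, 10) + (20, 8). λ = (8 - 10)/(20 - 9) ≡ 77/11 mod 79. 11⁻¹ ≡ 36 (mod 79), so λ ≡ 7.
  x = λ² - 9 - 20 = 49 - 29 ≡ 20; y = λ·(9 - 20) - 10 ≡ 71. → (20, 71)

(20, 71)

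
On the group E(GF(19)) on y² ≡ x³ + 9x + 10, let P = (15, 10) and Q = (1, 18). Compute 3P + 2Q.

(8, 9)

First 3P:
Repeated addition: build up to 3P.
2P: tangent at (15, 10): λ = (3·15² + 9)/(2·10) ≡ 0/1. 1⁻¹ ≡ 1 (mod 19) since 1·1 = 1 ≡ 1, so λ ≡ 0·1 ≡ 0.
  x = λ² - 15 - 15 = 0 - 30 ≡ 8; y = λ·(15 - 8) - 10 ≡ 9. → (8, 9)
3P: (8, 9) + (15, 10). λ = (10 - 9)/(15 - 8) ≡ 1/7 mod 19. 7⁻¹ ≡ 11 (mod 19), so λ ≡ 11.
  x = λ² - 8 - 15 = 121 - 23 ≡ 3; y = λ·(8 - 3) - 9 ≡ 8. → (3, 8)
3P = (3, 8).
Next 2Q:
Repeated addition: build up to 2Q.
2Q: tangent at (1, 18): λ = (3·1² + 9)/(2·18) ≡ 12/17. 17⁻¹ ≡ 9 (mod 19), so λ ≡ 12·9 ≡ 13.
  x = λ² - 1 - 1 = 169 - 2 ≡ 15; y = λ·(1 - 15) - 18 ≡ 9. → (15, 9)
2Q = (15, 9).
Finally 3P + 2Q:
(3, 8) + (15, 9). λ = (9 - 8)/(15 - 3) ≡ 1/12 mod 19. 12⁻¹ ≡ 8 (mod 19) since 12·8 = 96 ≡ 1, so λ ≡ 8.
  x = λ² - 3 - 15 = 64 - 18 ≡ 8; y = λ·(3 - 8) - 8 ≡ 9. → (8, 9)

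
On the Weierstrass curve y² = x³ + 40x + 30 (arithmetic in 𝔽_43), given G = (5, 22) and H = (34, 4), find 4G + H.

(10, 21)

First 4G:
Repeated addition: build up to 4G.
2G: tangent at (5, 22): λ = (3·5² + 40)/(2·22) ≡ 29/1. 1⁻¹ ≡ 1 (mod 43), so λ ≡ 29·1 ≡ 29.
  x = λ² - 5 - 5 = 841 - 10 ≡ 14; y = λ·(5 - 14) - 22 ≡ 18. → (14, 18)
3G: (14, 18) + (5, 22). λ = (22 - 18)/(5 - 14) ≡ 4/34 mod 43. 34⁻¹ ≡ 19 (mod 43) since 34·19 = 646 ≡ 1, so λ ≡ 33.
  x = λ² - 14 - 5 = 1089 - 19 ≡ 38; y = λ·(14 - 38) - 18 ≡ 7. → (38, 7)
4G: (38, 7) + (5, 22). λ = (22 - 7)/(5 - 38) ≡ 15/10 mod 43. 10⁻¹ ≡ 13 (mod 43), so λ ≡ 23.
  x = λ² - 38 - 5 = 529 - 43 ≡ 13; y = λ·(38 - 13) - 7 ≡ 9. → (13, 9)
4G = (13, 9).
Finally 4G + H:
(13, 9) + (34, 4). λ = (4 - 9)/(34 - 13) ≡ 38/21 mod 43. 21⁻¹ ≡ 41 (mod 43), so λ ≡ 10.
  x = λ² - 13 - 34 = 100 - 47 ≡ 10; y = λ·(13 - 10) - 9 ≡ 21. → (10, 21)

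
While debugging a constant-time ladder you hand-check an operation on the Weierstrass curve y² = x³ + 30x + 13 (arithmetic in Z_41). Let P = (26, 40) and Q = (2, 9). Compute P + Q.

(26, 40) + (2, 9). λ = (9 - 40)/(2 - 26) ≡ 10/17 mod 41. 17⁻¹ ≡ 29 (mod 41), so λ ≡ 3.
  x = λ² - 26 - 2 = 9 - 28 ≡ 22; y = λ·(26 - 22) - 40 ≡ 13. → (22, 13)

(22, 13)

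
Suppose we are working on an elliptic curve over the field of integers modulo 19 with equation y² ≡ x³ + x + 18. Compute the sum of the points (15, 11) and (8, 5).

(15, 11) + (8, 5). λ = (5 - 11)/(8 - 15) ≡ 13/12 mod 19. 12⁻¹ ≡ 8 (mod 19) since 12·8 = 96 ≡ 1, so λ ≡ 9.
  x = λ² - 15 - 8 = 81 - 23 ≡ 1; y = λ·(15 - 1) - 11 ≡ 1. → (1, 1)

(1, 1)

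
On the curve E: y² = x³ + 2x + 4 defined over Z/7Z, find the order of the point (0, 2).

2P: tangent at (0, 2): λ = (3·0² + 2)/(2·2) ≡ 2/4. 4⁻¹ ≡ 2 (mod 7), so λ ≡ 2·2 ≡ 4.
  x = λ² - 0 - 0 = 16 - 0 ≡ 2; y = λ·(0 - 2) - 2 ≡ 4. → (2, 4)
3P: (2, 4) + (0, 2). λ = (2 - 4)/(0 - 2) ≡ 5/5 mod 7. 5⁻¹ ≡ 3 (mod 7), so λ ≡ 1.
  x = λ² - 2 - 0 = 1 - 2 ≡ 6; y = λ·(2 - 6) - 4 ≡ 6. → (6, 6)
4P: (6, 6) + (0, 2). λ = (2 - 6)/(0 - 6) ≡ 3/1 mod 7. 1⁻¹ ≡ 1 (mod 7), so λ ≡ 3.
  x = λ² - 6 - 0 = 9 - 6 ≡ 3; y = λ·(6 - 3) - 6 ≡ 3. → (3, 3)
5P: (3, 3) + (0, 2). λ = (2 - 3)/(0 - 3) ≡ 6/4 mod 7. 4⁻¹ ≡ 2 (mod 7) since 4·2 = 8 ≡ 1, so λ ≡ 5.
  x = λ² - 3 - 0 = 25 - 3 ≡ 1; y = λ·(3 - 1) - 3 ≡ 0. → (1, 0)
6P: (1, 0) + (0, 2). λ = (2 - 0)/(0 - 1) ≡ 2/6 mod 7. 6⁻¹ ≡ 6 (mod 7), so λ ≡ 5.
  x = λ² - 1 - 0 = 25 - 1 ≡ 3; y = λ·(1 - 3) - 0 ≡ 4. → (3, 4)
7P: (3, 4) + (0, 2). λ = (2 - 4)/(0 - 3) ≡ 5/4 mod 7. 4⁻¹ ≡ 2 (mod 7), so λ ≡ 3.
  x = λ² - 3 - 0 = 9 - 3 ≡ 6; y = λ·(3 - 6) - 4 ≡ 1. → (6, 1)
8P: (6, 1) + (0, 2). λ = (2 - 1)/(0 - 6) ≡ 1/1 mod 7. 1⁻¹ ≡ 1 (mod 7) since 1·1 = 1 ≡ 1, so λ ≡ 1.
  x = λ² - 6 - 0 = 1 - 6 ≡ 2; y = λ·(6 - 2) - 1 ≡ 3. → (2, 3)
9P: (2, 3) + (0, 2). λ = (2 - 3)/(0 - 2) ≡ 6/5 mod 7. 5⁻¹ ≡ 3 (mod 7), so λ ≡ 4.
  x = λ² - 2 - 0 = 16 - 2 ≡ 0; y = λ·(2 - 0) - 3 ≡ 5. → (0, 5)
10P: (0, 5) + (0, 2): same x and y₁ ≡ -y₂, so the sum is 𝒪.
10P = 𝒪, so the order is 10.

10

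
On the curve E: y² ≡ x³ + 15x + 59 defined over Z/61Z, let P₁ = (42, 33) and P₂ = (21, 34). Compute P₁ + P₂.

(46, 34)

(42, 33) + (21, 34). λ = (34 - 33)/(21 - 42) ≡ 1/40 mod 61. 40⁻¹ ≡ 29 (mod 61), so λ ≡ 29.
  x = λ² - 42 - 21 = 841 - 63 ≡ 46; y = λ·(42 - 46) - 33 ≡ 34. → (46, 34)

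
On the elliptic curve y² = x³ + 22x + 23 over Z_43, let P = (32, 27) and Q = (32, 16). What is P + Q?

O

The two points share x = 32 and their y-coordinates satisfy 27 + 16 ≡ 0 (mod 43), so they are inverses. Their sum is the point at infinity.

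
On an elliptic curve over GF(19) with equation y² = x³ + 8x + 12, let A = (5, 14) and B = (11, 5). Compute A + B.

(10, 3)

(5, 14) + (11, 5). λ = (5 - 14)/(11 - 5) ≡ 10/6 mod 19. 6⁻¹ ≡ 16 (mod 19) since 6·16 = 96 ≡ 1, so λ ≡ 8.
  x = λ² - 5 - 11 = 64 - 16 ≡ 10; y = λ·(5 - 10) - 14 ≡ 3. → (10, 3)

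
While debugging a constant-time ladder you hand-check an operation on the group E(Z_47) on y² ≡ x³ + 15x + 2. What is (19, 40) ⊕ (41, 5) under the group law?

(19, 40) + (41, 5). λ = (5 - 40)/(41 - 19) ≡ 12/22 mod 47. 22⁻¹ ≡ 15 (mod 47) since 22·15 = 330 ≡ 1, so λ ≡ 39.
  x = λ² - 19 - 41 = 1521 - 60 ≡ 4; y = λ·(19 - 4) - 40 ≡ 28. → (4, 28)

(4, 28)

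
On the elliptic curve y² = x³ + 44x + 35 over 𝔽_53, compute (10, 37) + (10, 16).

O

The two points share x = 10 and their y-coordinates satisfy 37 + 16 ≡ 0 (mod 53), so they are inverses. Their sum is 𝒪.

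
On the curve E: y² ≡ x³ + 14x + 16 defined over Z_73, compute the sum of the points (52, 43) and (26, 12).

(11, 48)

(52, 43) + (26, 12). λ = (12 - 43)/(26 - 52) ≡ 42/47 mod 73. 47⁻¹ ≡ 14 (mod 73), so λ ≡ 4.
  x = λ² - 52 - 26 = 16 - 78 ≡ 11; y = λ·(52 - 11) - 43 ≡ 48. → (11, 48)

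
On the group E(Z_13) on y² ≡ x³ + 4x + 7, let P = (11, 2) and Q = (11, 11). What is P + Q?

O

The two points share x = 11 and their y-coordinates satisfy 2 + 11 ≡ 0 (mod 13), so they are inverses. Their sum is O.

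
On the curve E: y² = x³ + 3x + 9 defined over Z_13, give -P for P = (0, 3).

-(0, 3) = (0, -3 mod 13) = (0, 10).

(0, 10)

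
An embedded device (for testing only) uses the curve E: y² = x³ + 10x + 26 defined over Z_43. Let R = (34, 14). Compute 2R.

tangent at (34, 14): λ = (3·34² + 10)/(2·14) ≡ 38/28. 28⁻¹ ≡ 20 (mod 43), so λ ≡ 38·20 ≡ 29.
  x = λ² - 34 - 34 = 841 - 68 ≡ 42; y = λ·(34 - 42) - 14 ≡ 12. → (42, 12)

(42, 12)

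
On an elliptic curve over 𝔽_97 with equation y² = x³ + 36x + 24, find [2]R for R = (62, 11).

tangent at (62, 11): λ = (3·62² + 36)/(2·11) ≡ 25/22. 22⁻¹ ≡ 75 (mod 97), so λ ≡ 25·75 ≡ 32.
  x = λ² - 62 - 62 = 1024 - 124 ≡ 27; y = λ·(62 - 27) - 11 ≡ 42. → (27, 42)

(27, 42)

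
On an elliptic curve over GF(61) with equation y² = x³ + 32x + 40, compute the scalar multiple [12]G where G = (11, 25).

(41, 1)

Repeated addition: build up to 12G.
2G: tangent at (11, 25): λ = (3·11² + 32)/(2·25) ≡ 29/50. 50⁻¹ ≡ 11 (mod 61), so λ ≡ 29·11 ≡ 14.
  x = λ² - 11 - 11 = 196 - 22 ≡ 52; y = λ·(11 - 52) - 25 ≡ 11. → (52, 11)
3G: (52, 11) + (11, 25). λ = (25 - 11)/(11 - 52) ≡ 14/20 mod 61. 20⁻¹ ≡ 58 (mod 61) since 20·58 = 1160 ≡ 1, so λ ≡ 19.
  x = λ² - 52 - 11 = 361 - 63 ≡ 54; y = λ·(52 - 54) - 11 ≡ 12. → (54, 12)
4G: (54, 12) + (11, 25). λ = (25 - 12)/(11 - 54) ≡ 13/18 mod 61. 18⁻¹ ≡ 17 (mod 61), so λ ≡ 38.
  x = λ² - 54 - 11 = 1444 - 65 ≡ 37; y = λ·(54 - 37) - 12 ≡ 24. → (37, 24)
5G: (37, 24) + (11, 25). λ = (25 - 24)/(11 - 37) ≡ 1/35 mod 61. 35⁻¹ ≡ 7 (mod 61), so λ ≡ 7.
  x = λ² - 37 - 11 = 49 - 48 ≡ 1; y = λ·(37 - 1) - 24 ≡ 45. → (1, 45)
6G: (1, 45) + (11, 25). λ = (25 - 45)/(11 - 1) ≡ 41/10 mod 61. 10⁻¹ ≡ 55 (mod 61), so λ ≡ 59.
  x = λ² - 1 - 11 = 3481 - 12 ≡ 53; y = λ·(1 - 53) - 45 ≡ 59. → (53, 59)
7G: (53, 59) + (11, 25). λ = (25 - 59)/(11 - 53) ≡ 27/19 mod 61. 19⁻¹ ≡ 45 (mod 61), so λ ≡ 56.
  x = λ² - 53 - 11 = 3136 - 64 ≡ 22; y = λ·(53 - 22) - 59 ≡ 30. → (22, 30)
8G: (22, 30) + (11, 25). λ = (25 - 30)/(11 - 22) ≡ 56/50 mod 61. 50⁻¹ ≡ 11 (mod 61) since 50·11 = 550 ≡ 1, so λ ≡ 6.
  x = λ² - 22 - 11 = 36 - 33 ≡ 3; y = λ·(22 - 3) - 30 ≡ 23. → (3, 23)
9G: (3, 23) + (11, 25). λ = (25 - 23)/(11 - 3) ≡ 2/8 mod 61. 8⁻¹ ≡ 23 (mod 61) since 8·23 = 184 ≡ 1, so λ ≡ 46.
  x = λ² - 3 - 11 = 2116 - 14 ≡ 28; y = λ·(3 - 28) - 23 ≡ 47. → (28, 47)
10G: (28, 47) + (11, 25). λ = (25 - 47)/(11 - 28) ≡ 39/44 mod 61. 44⁻¹ ≡ 43 (mod 61) since 44·43 = 1892 ≡ 1, so λ ≡ 30.
  x = λ² - 28 - 11 = 900 - 39 ≡ 7; y = λ·(28 - 7) - 47 ≡ 34. → (7, 34)
11G: (7, 34) + (11, 25). λ = (25 - 34)/(11 - 7) ≡ 52/4 mod 61. 4⁻¹ ≡ 46 (mod 61) since 4·46 = 184 ≡ 1, so λ ≡ 13.
  x = λ² - 7 - 11 = 169 - 18 ≡ 29; y = λ·(7 - 29) - 34 ≡ 46. → (29, 46)
12G: (29, 46) + (11, 25). λ = (25 - 46)/(11 - 29) ≡ 40/43 mod 61. 43⁻¹ ≡ 44 (mod 61) since 43·44 = 1892 ≡ 1, so λ ≡ 52.
  x = λ² - 29 - 11 = 2704 - 40 ≡ 41; y = λ·(29 - 41) - 46 ≡ 1. → (41, 1)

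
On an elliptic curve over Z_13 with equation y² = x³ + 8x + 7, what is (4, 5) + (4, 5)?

tangent at (4, 5): λ = (3·4² + 8)/(2·5) ≡ 4/10. 10⁻¹ ≡ 4 (mod 13), so λ ≡ 4·4 ≡ 3.
  x = λ² - 4 - 4 = 9 - 8 ≡ 1; y = λ·(4 - 1) - 5 ≡ 4. → (1, 4)

(1, 4)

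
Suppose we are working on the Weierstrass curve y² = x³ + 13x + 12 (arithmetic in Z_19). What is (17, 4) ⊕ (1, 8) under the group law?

(17, 4) + (1, 8). λ = (8 - 4)/(1 - 17) ≡ 4/3 mod 19. 3⁻¹ ≡ 13 (mod 19), so λ ≡ 14.
  x = λ² - 17 - 1 = 196 - 18 ≡ 7; y = λ·(17 - 7) - 4 ≡ 3. → (7, 3)

(7, 3)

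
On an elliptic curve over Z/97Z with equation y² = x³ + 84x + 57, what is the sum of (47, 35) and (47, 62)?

The two points share x = 47 and their y-coordinates satisfy 35 + 62 ≡ 0 (mod 97), so they are inverses. Their sum is the point at infinity.

O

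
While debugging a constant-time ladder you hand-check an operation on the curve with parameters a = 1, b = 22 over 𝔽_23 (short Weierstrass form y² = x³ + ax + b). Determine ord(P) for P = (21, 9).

10

2P: tangent at (21, 9): λ = (3·21² + 1)/(2·9) ≡ 13/18. 18⁻¹ ≡ 9 (mod 23), so λ ≡ 13·9 ≡ 2.
  x = λ² - 21 - 21 = 4 - 42 ≡ 8; y = λ·(21 - 8) - 9 ≡ 17. → (8, 17)
3P: (8, 17) + (21, 9). λ = (9 - 17)/(21 - 8) ≡ 15/13 mod 23. 13⁻¹ ≡ 16 (mod 23) since 13·16 = 208 ≡ 1, so λ ≡ 10.
  x = λ² - 8 - 21 = 100 - 29 ≡ 2; y = λ·(8 - 2) - 17 ≡ 20. → (2, 20)
4P: (2, 20) + (21, 9). λ = (9 - 20)/(21 - 2) ≡ 12/19 mod 23. 19⁻¹ ≡ 17 (mod 23) since 19·17 = 323 ≡ 1, so λ ≡ 20.
  x = λ² - 2 - 21 = 400 - 23 ≡ 9; y = λ·(2 - 9) - 20 ≡ 1. → (9, 1)
5P: (9, 1) + (21, 9). λ = (9 - 1)/(21 - 9) ≡ 8/12 mod 23. 12⁻¹ ≡ 2 (mod 23), so λ ≡ 16.
  x = λ² - 9 - 21 = 256 - 30 ≡ 19; y = λ·(9 - 19) - 1 ≡ 0. → (19, 0)
6P: (19, 0) + (21, 9). λ = (9 - 0)/(21 - 19) ≡ 9/2 mod 23. 2⁻¹ ≡ 12 (mod 23), so λ ≡ 16.
  x = λ² - 19 - 21 = 256 - 40 ≡ 9; y = λ·(19 - 9) - 0 ≡ 22. → (9, 22)
7P: (9, 22) + (21, 9). λ = (9 - 22)/(21 - 9) ≡ 10/12 mod 23. 12⁻¹ ≡ 2 (mod 23) since 12·2 = 24 ≡ 1, so λ ≡ 20.
  x = λ² - 9 - 21 = 400 - 30 ≡ 2; y = λ·(9 - 2) - 22 ≡ 3. → (2, 3)
8P: (2, 3) + (21, 9). λ = (9 - 3)/(21 - 2) ≡ 6/19 mod 23. 19⁻¹ ≡ 17 (mod 23) since 19·17 = 323 ≡ 1, so λ ≡ 10.
  x = λ² - 2 - 21 = 100 - 23 ≡ 8; y = λ·(2 - 8) - 3 ≡ 6. → (8, 6)
9P: (8, 6) + (21, 9). λ = (9 - 6)/(21 - 8) ≡ 3/13 mod 23. 13⁻¹ ≡ 16 (mod 23), so λ ≡ 2.
  x = λ² - 8 - 21 = 4 - 29 ≡ 21; y = λ·(8 - 21) - 6 ≡ 14. → (21, 14)
10P: (21, 14) + (21, 9): same x and y₁ ≡ -y₂, so the sum is ∞.
10P = ∞, so the order is 10.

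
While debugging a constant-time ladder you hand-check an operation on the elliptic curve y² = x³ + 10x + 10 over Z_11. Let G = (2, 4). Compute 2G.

(7, 7)

tangent at (2, 4): λ = (3·2² + 10)/(2·4) ≡ 0/8. 8⁻¹ ≡ 7 (mod 11) since 8·7 = 56 ≡ 1, so λ ≡ 0·7 ≡ 0.
  x = λ² - 2 - 2 = 0 - 4 ≡ 7; y = λ·(2 - 7) - 4 ≡ 7. → (7, 7)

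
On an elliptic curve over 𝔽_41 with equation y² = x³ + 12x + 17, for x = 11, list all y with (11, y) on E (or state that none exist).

x³ + 12x + 17 = 1480 ≡ 4 (mod 41).
Square roots of 4 mod 41: 2 and 39 (since 2² = 4 ≡ 4).

2, 39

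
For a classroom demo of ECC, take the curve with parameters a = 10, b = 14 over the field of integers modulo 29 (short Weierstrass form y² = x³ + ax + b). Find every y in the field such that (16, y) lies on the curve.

x³ + 10x + 14 = 4270 ≡ 7 (mod 29).
Square roots of 7 mod 29: 6 and 23 (since 6² = 36 ≡ 7).

6, 23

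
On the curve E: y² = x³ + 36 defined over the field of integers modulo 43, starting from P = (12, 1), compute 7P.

Double-and-add on 7 = (111)₂. Start with P = (12, 1) for the leading 1-bit.
double: tangent at (12, 1): λ = (3·12² + 0)/(2·1) ≡ 2/2. 2⁻¹ ≡ 22 (mod 43) since 2·22 = 44 ≡ 1, so λ ≡ 2·22 ≡ 1.
  x = λ² - 12 - 12 = 1 - 24 ≡ 20; y = λ·(12 - 20) - 1 ≡ 34. → (20, 34)
add P: (20, 34) + (12, 1). λ = (1 - 34)/(12 - 20) ≡ 10/35 mod 43. 35⁻¹ ≡ 16 (mod 43), so λ ≡ 31.
  x = λ² - 20 - 12 = 961 - 32 ≡ 26; y = λ·(20 - 26) - 34 ≡ 38. → (26, 38)
double: tangent at (26, 38): λ = (3·26² + 0)/(2·38) ≡ 7/33. 33⁻¹ ≡ 30 (mod 43) since 33·30 = 990 ≡ 1, so λ ≡ 7·30 ≡ 38.
  x = λ² - 26 - 26 = 1444 - 52 ≡ 16; y = λ·(26 - 16) - 38 ≡ 41. → (16, 41)
add P: (16, 41) + (12, 1). λ = (1 - 41)/(12 - 16) ≡ 3/39 mod 43. 39⁻¹ ≡ 32 (mod 43), so λ ≡ 10.
  x = λ² - 16 - 12 = 100 - 28 ≡ 29; y = λ·(16 - 29) - 41 ≡ 1. → (29, 1)

(29, 1)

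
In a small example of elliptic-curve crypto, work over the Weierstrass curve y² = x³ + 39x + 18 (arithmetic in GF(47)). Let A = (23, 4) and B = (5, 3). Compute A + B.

(23, 4) + (5, 3). λ = (3 - 4)/(5 - 23) ≡ 46/29 mod 47. 29⁻¹ ≡ 13 (mod 47), so λ ≡ 34.
  x = λ² - 23 - 5 = 1156 - 28 ≡ 0; y = λ·(23 - 0) - 4 ≡ 26. → (0, 26)

(0, 26)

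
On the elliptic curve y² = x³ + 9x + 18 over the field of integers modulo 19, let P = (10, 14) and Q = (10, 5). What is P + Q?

The two points share x = 10 and their y-coordinates satisfy 14 + 5 ≡ 0 (mod 19), so they are inverses. Their sum is O.

O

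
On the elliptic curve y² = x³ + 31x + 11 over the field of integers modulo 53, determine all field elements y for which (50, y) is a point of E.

none

x³ + 31x + 11 = 126561 ≡ 50 (mod 53).
50 is a non-residue mod 53; no y exists.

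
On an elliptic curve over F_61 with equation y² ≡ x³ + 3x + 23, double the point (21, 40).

(41, 25)

tangent at (21, 40): λ = (3·21² + 3)/(2·40) ≡ 45/19. 19⁻¹ ≡ 45 (mod 61), so λ ≡ 45·45 ≡ 12.
  x = λ² - 21 - 21 = 144 - 42 ≡ 41; y = λ·(21 - 41) - 40 ≡ 25. → (41, 25)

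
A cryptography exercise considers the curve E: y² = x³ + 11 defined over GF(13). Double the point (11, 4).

(3, 8)

tangent at (11, 4): λ = (3·11² + 0)/(2·4) ≡ 12/8. 8⁻¹ ≡ 5 (mod 13) since 8·5 = 40 ≡ 1, so λ ≡ 12·5 ≡ 8.
  x = λ² - 11 - 11 = 64 - 22 ≡ 3; y = λ·(11 - 3) - 4 ≡ 8. → (3, 8)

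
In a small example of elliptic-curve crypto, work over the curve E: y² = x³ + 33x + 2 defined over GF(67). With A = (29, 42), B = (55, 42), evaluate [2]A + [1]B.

First 2A:
Repeated addition: build up to 2A.
2A: tangent at (29, 42): λ = (3·29² + 33)/(2·42) ≡ 10/17. 17⁻¹ ≡ 4 (mod 67), so λ ≡ 10·4 ≡ 40.
  x = λ² - 29 - 29 = 1600 - 58 ≡ 1; y = λ·(29 - 1) - 42 ≡ 6. → (1, 6)
2A = (1, 6).
Finally 2A + B:
(1, 6) + (55, 42). λ = (42 - 6)/(55 - 1) ≡ 36/54 mod 67. 54⁻¹ ≡ 36 (mod 67), so λ ≡ 23.
  x = λ² - 1 - 55 = 529 - 56 ≡ 4; y = λ·(1 - 4) - 6 ≡ 59. → (4, 59)

(4, 59)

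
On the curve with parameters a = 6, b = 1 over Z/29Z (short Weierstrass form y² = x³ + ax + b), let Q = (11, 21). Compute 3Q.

(22, 15)

Repeated addition: build up to 3Q.
2Q: tangent at (11, 21): λ = (3·11² + 6)/(2·21) ≡ 21/13. 13⁻¹ ≡ 9 (mod 29) since 13·9 = 117 ≡ 1, so λ ≡ 21·9 ≡ 15.
  x = λ² - 11 - 11 = 225 - 22 ≡ 0; y = λ·(11 - 0) - 21 ≡ 28. → (0, 28)
3Q: (0, 28) + (11, 21). λ = (21 - 28)/(11 - 0) ≡ 22/11 mod 29. 11⁻¹ ≡ 8 (mod 29), so λ ≡ 2.
  x = λ² - 0 - 11 = 4 - 11 ≡ 22; y = λ·(0 - 22) - 28 ≡ 15. → (22, 15)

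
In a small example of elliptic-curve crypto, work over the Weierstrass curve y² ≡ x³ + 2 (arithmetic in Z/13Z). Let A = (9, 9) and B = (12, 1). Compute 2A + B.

(5, 7)

First 2A:
Repeated addition: build up to 2A.
2A: tangent at (9, 9): λ = (3·9² + 0)/(2·9) ≡ 9/5. 5⁻¹ ≡ 8 (mod 13), so λ ≡ 9·8 ≡ 7.
  x = λ² - 9 - 9 = 49 - 18 ≡ 5; y = λ·(9 - 5) - 9 ≡ 6. → (5, 6)
2A = (5, 6).
Finally 2A + B:
(5, 6) + (12, 1). λ = (1 - 6)/(12 - 5) ≡ 8/7 mod 13. 7⁻¹ ≡ 2 (mod 13) since 7·2 = 14 ≡ 1, so λ ≡ 3.
  x = λ² - 5 - 12 = 9 - 17 ≡ 5; y = λ·(5 - 5) - 6 ≡ 7. → (5, 7)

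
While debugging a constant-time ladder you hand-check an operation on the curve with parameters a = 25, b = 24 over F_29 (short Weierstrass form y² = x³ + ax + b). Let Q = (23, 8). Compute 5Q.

(15, 27)

Double-and-add on 5 = (101)₂. Start with Q = (23, 8) for the leading 1-bit.
double: tangent at (23, 8): λ = (3·23² + 25)/(2·8) ≡ 17/16. 16⁻¹ ≡ 20 (mod 29), so λ ≡ 17·20 ≡ 21.
  x = λ² - 23 - 23 = 441 - 46 ≡ 18; y = λ·(23 - 18) - 8 ≡ 10. → (18, 10)
double: tangent at (18, 10): λ = (3·18² + 25)/(2·10) ≡ 11/20. 20⁻¹ ≡ 16 (mod 29), so λ ≡ 11·16 ≡ 2.
  x = λ² - 18 - 18 = 4 - 36 ≡ 26; y = λ·(18 - 26) - 10 ≡ 3. → (26, 3)
add Q: (26, 3) + (23, 8). λ = (8 - 3)/(23 - 26) ≡ 5/26 mod 29. 26⁻¹ ≡ 19 (mod 29) since 26·19 = 494 ≡ 1, so λ ≡ 8.
  x = λ² - 26 - 23 = 64 - 49 ≡ 15; y = λ·(26 - 15) - 3 ≡ 27. → (15, 27)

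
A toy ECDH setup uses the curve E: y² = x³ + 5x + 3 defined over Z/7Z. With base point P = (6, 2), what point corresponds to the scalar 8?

(6, 5)

Double-and-add on 8 = (1000)₂. Start with P = (6, 2) for the leading 1-bit.
double: tangent at (6, 2): λ = (3·6² + 5)/(2·2) ≡ 1/4. 4⁻¹ ≡ 2 (mod 7) since 4·2 = 8 ≡ 1, so λ ≡ 1·2 ≡ 2.
  x = λ² - 6 - 6 = 4 - 12 ≡ 6; y = λ·(6 - 6) - 2 ≡ 5. → (6, 5)
double: tangent at (6, 5): λ = (3·6² + 5)/(2·5) ≡ 1/3. 3⁻¹ ≡ 5 (mod 7) since 3·5 = 15 ≡ 1, so λ ≡ 1·5 ≡ 5.
  x = λ² - 6 - 6 = 25 - 12 ≡ 6; y = λ·(6 - 6) - 5 ≡ 2. → (6, 2)
double: tangent at (6, 2): λ = (3·6² + 5)/(2·2) ≡ 1/4. 4⁻¹ ≡ 2 (mod 7), so λ ≡ 1·2 ≡ 2.
  x = λ² - 6 - 6 = 4 - 12 ≡ 6; y = λ·(6 - 6) - 2 ≡ 5. → (6, 5)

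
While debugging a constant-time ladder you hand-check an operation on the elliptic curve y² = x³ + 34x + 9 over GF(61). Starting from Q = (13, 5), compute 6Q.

Double-and-add on 6 = (110)₂. Start with Q = (13, 5) for the leading 1-bit.
double: tangent at (13, 5): λ = (3·13² + 34)/(2·5) ≡ 53/10. 10⁻¹ ≡ 55 (mod 61) since 10·55 = 550 ≡ 1, so λ ≡ 53·55 ≡ 48.
  x = λ² - 13 - 13 = 2304 - 26 ≡ 21; y = λ·(13 - 21) - 5 ≡ 38. → (21, 38)
add Q: (21, 38) + (13, 5). λ = (5 - 38)/(13 - 21) ≡ 28/53 mod 61. 53⁻¹ ≡ 38 (mod 61) since 53·38 = 2014 ≡ 1, so λ ≡ 27.
  x = λ² - 21 - 13 = 729 - 34 ≡ 24; y = λ·(21 - 24) - 38 ≡ 3. → (24, 3)
double: tangent at (24, 3): λ = (3·24² + 34)/(2·3) ≡ 54/6. 6⁻¹ ≡ 51 (mod 61), so λ ≡ 54·51 ≡ 9.
  x = λ² - 24 - 24 = 81 - 48 ≡ 33; y = λ·(24 - 33) - 3 ≡ 38. → (33, 38)

(33, 38)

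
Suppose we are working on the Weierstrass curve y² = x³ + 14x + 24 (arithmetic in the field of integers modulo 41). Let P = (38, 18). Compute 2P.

tangent at (38, 18): λ = (3·38² + 14)/(2·18) ≡ 0/36. 36⁻¹ ≡ 8 (mod 41), so λ ≡ 0·8 ≡ 0.
  x = λ² - 38 - 38 = 0 - 76 ≡ 6; y = λ·(38 - 6) - 18 ≡ 23. → (6, 23)

(6, 23)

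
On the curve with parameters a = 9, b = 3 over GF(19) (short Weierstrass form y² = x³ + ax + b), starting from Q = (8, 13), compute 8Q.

(14, 2)

Repeated addition: build up to 8Q.
2Q: tangent at (8, 13): λ = (3·8² + 9)/(2·13) ≡ 11/7. 7⁻¹ ≡ 11 (mod 19) since 7·11 = 77 ≡ 1, so λ ≡ 11·11 ≡ 7.
  x = λ² - 8 - 8 = 49 - 16 ≡ 14; y = λ·(8 - 14) - 13 ≡ 2. → (14, 2)
3Q: (14, 2) + (8, 13). λ = (13 - 2)/(8 - 14) ≡ 11/13 mod 19. 13⁻¹ ≡ 3 (mod 19), so λ ≡ 14.
  x = λ² - 14 - 8 = 196 - 22 ≡ 3; y = λ·(14 - 3) - 2 ≡ 0. → (3, 0)
4Q: (3, 0) + (8, 13). λ = (13 - 0)/(8 - 3) ≡ 13/5 mod 19. 5⁻¹ ≡ 4 (mod 19) since 5·4 = 20 ≡ 1, so λ ≡ 14.
  x = λ² - 3 - 8 = 196 - 11 ≡ 14; y = λ·(3 - 14) - 0 ≡ 17. → (14, 17)
5Q: (14, 17) + (8, 13). λ = (13 - 17)/(8 - 14) ≡ 15/13 mod 19. 13⁻¹ ≡ 3 (mod 19), so λ ≡ 7.
  x = λ² - 14 - 8 = 49 - 22 ≡ 8; y = λ·(14 - 8) - 17 ≡ 6. → (8, 6)
6Q: (8, 6) + (8, 13): same x and y₁ ≡ -y₂, so the sum is O.
7Q: O + (8, 13) = (8, 13) (identity).
8Q: tangent at (8, 13): λ = (3·8² + 9)/(2·13) ≡ 11/7. 7⁻¹ ≡ 11 (mod 19), so λ ≡ 11·11 ≡ 7.
  x = λ² - 8 - 8 = 49 - 16 ≡ 14; y = λ·(8 - 14) - 13 ≡ 2. → (14, 2)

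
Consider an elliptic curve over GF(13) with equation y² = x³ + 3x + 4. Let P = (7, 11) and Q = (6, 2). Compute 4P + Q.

(6, 11)

First 4P:
Double-and-add on 4 = (100)₂. Start with P = (7, 11) for the leading 1-bit.
double: tangent at (7, 11): λ = (3·7² + 3)/(2·11) ≡ 7/9. 9⁻¹ ≡ 3 (mod 13), so λ ≡ 7·3 ≡ 8.
  x = λ² - 7 - 7 = 64 - 14 ≡ 11; y = λ·(7 - 11) - 11 ≡ 9. → (11, 9)
double: tangent at (11, 9): λ = (3·11² + 3)/(2·9) ≡ 2/5. 5⁻¹ ≡ 8 (mod 13), so λ ≡ 2·8 ≡ 3.
  x = λ² - 11 - 11 = 9 - 22 ≡ 0; y = λ·(11 - 0) - 9 ≡ 11. → (0, 11)
4P = (0, 11).
Finally 4P + Q:
(0, 11) + (6, 2). λ = (2 - 11)/(6 - 0) ≡ 4/6 mod 13. 6⁻¹ ≡ 11 (mod 13) since 6·11 = 66 ≡ 1, so λ ≡ 5.
  x = λ² - 0 - 6 = 25 - 6 ≡ 6; y = λ·(0 - 6) - 11 ≡ 11. → (6, 11)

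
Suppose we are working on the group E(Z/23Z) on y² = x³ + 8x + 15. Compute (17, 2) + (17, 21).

O

The two points share x = 17 and their y-coordinates satisfy 2 + 21 ≡ 0 (mod 23), so they are inverses. Their sum is the point at infinity.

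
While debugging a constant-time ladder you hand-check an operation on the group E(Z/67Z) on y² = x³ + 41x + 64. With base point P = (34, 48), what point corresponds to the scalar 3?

O

Repeated addition: build up to 3P.
2P: tangent at (34, 48): λ = (3·34² + 41)/(2·48) ≡ 25/29. 29⁻¹ ≡ 37 (mod 67) since 29·37 = 1073 ≡ 1, so λ ≡ 25·37 ≡ 54.
  x = λ² - 34 - 34 = 2916 - 68 ≡ 34; y = λ·(34 - 34) - 48 ≡ 19. → (34, 19)
3P: (34, 19) + (34, 48): same x and y₁ ≡ -y₂, so the sum is the point at infinity.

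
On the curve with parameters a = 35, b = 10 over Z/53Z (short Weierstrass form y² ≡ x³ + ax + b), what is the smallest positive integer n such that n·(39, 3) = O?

2P: tangent at (39, 3): λ = (3·39² + 35)/(2·3) ≡ 40/6. 6⁻¹ ≡ 9 (mod 53) since 6·9 = 54 ≡ 1, so λ ≡ 40·9 ≡ 42.
  x = λ² - 39 - 39 = 1764 - 78 ≡ 43; y = λ·(39 - 43) - 3 ≡ 41. → (43, 41)
3P: (43, 41) + (39, 3). λ = (3 - 41)/(39 - 43) ≡ 15/49 mod 53. 49⁻¹ ≡ 13 (mod 53) since 49·13 = 637 ≡ 1, so λ ≡ 36.
  x = λ² - 43 - 39 = 1296 - 82 ≡ 48; y = λ·(43 - 48) - 41 ≡ 44. → (48, 44)
4P: (48, 44) + (39, 3). λ = (3 - 44)/(39 - 48) ≡ 12/44 mod 53. 44⁻¹ ≡ 47 (mod 53) since 44·47 = 2068 ≡ 1, so λ ≡ 34.
  x = λ² - 48 - 39 = 1156 - 87 ≡ 9; y = λ·(48 - 9) - 44 ≡ 10. → (9, 10)
5P: (9, 10) + (39, 3). λ = (3 - 10)/(39 - 9) ≡ 46/30 mod 53. 30⁻¹ ≡ 23 (mod 53), so λ ≡ 51.
  x = λ² - 9 - 39 = 2601 - 48 ≡ 9; y = λ·(9 - 9) - 10 ≡ 43. → (9, 43)
6P: (9, 43) + (39, 3). λ = (3 - 43)/(39 - 9) ≡ 13/30 mod 53. 30⁻¹ ≡ 23 (mod 53), so λ ≡ 34.
  x = λ² - 9 - 39 = 1156 - 48 ≡ 48; y = λ·(9 - 48) - 43 ≡ 9. → (48, 9)
7P: (48, 9) + (39, 3). λ = (3 - 9)/(39 - 48) ≡ 47/44 mod 53. 44⁻¹ ≡ 47 (mod 53) since 44·47 = 2068 ≡ 1, so λ ≡ 36.
  x = λ² - 48 - 39 = 1296 - 87 ≡ 43; y = λ·(48 - 43) - 9 ≡ 12. → (43, 12)
8P: (43, 12) + (39, 3). λ = (3 - 12)/(39 - 43) ≡ 44/49 mod 53. 49⁻¹ ≡ 13 (mod 53) since 49·13 = 637 ≡ 1, so λ ≡ 42.
  x = λ² - 43 - 39 = 1764 - 82 ≡ 39; y = λ·(43 - 39) - 12 ≡ 50. → (39, 50)
9P: (39, 50) + (39, 3): same x and y₁ ≡ -y₂, so the sum is O.
9P = O, so the order is 9.

9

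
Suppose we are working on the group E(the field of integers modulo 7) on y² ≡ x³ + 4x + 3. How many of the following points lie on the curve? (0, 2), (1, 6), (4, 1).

1

(0, 2): 2² ≡ 4, rhs ≡ 3 → off.
(1, 6): 6² ≡ 1, rhs ≡ 1 → on.
(4, 1): 1² ≡ 1, rhs ≡ 6 → off.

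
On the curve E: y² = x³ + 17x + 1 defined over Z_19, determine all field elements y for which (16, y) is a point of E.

x³ + 17x + 1 = 4369 ≡ 18 (mod 19).
18 is a non-residue mod 19; no y exists.

none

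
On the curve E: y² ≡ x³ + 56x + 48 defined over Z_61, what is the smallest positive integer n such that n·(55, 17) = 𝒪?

7

2P: tangent at (55, 17): λ = (3·55² + 56)/(2·17) ≡ 42/34. 34⁻¹ ≡ 9 (mod 61) since 34·9 = 306 ≡ 1, so λ ≡ 42·9 ≡ 12.
  x = λ² - 55 - 55 = 144 - 110 ≡ 34; y = λ·(55 - 34) - 17 ≡ 52. → (34, 52)
3P: (34, 52) + (55, 17). λ = (17 - 52)/(55 - 34) ≡ 26/21 mod 61. 21⁻¹ ≡ 32 (mod 61), so λ ≡ 39.
  x = λ² - 34 - 55 = 1521 - 89 ≡ 29; y = λ·(34 - 29) - 52 ≡ 21. → (29, 21)
4P: (29, 21) + (55, 17). λ = (17 - 21)/(55 - 29) ≡ 57/26 mod 61. 26⁻¹ ≡ 54 (mod 61), so λ ≡ 28.
  x = λ² - 29 - 55 = 784 - 84 ≡ 29; y = λ·(29 - 29) - 21 ≡ 40. → (29, 40)
5P: (29, 40) + (55, 17). λ = (17 - 40)/(55 - 29) ≡ 38/26 mod 61. 26⁻¹ ≡ 54 (mod 61), so λ ≡ 39.
  x = λ² - 29 - 55 = 1521 - 84 ≡ 34; y = λ·(29 - 34) - 40 ≡ 9. → (34, 9)
6P: (34, 9) + (55, 17). λ = (17 - 9)/(55 - 34) ≡ 8/21 mod 61. 21⁻¹ ≡ 32 (mod 61) since 21·32 = 672 ≡ 1, so λ ≡ 12.
  x = λ² - 34 - 55 = 144 - 89 ≡ 55; y = λ·(34 - 55) - 9 ≡ 44. → (55, 44)
7P: (55, 44) + (55, 17): same x and y₁ ≡ -y₂, so the sum is 𝒪.
7P = 𝒪, so the order is 7.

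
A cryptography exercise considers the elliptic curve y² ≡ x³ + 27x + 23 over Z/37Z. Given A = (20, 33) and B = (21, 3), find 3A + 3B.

First 3A:
Repeated addition: build up to 3A.
2A: tangent at (20, 33): λ = (3·20² + 27)/(2·33) ≡ 6/29. 29⁻¹ ≡ 23 (mod 37) since 29·23 = 667 ≡ 1, so λ ≡ 6·23 ≡ 27.
  x = λ² - 20 - 20 = 729 - 40 ≡ 23; y = λ·(20 - 23) - 33 ≡ 34. → (23, 34)
3A: (23, 34) + (20, 33). λ = (33 - 34)/(20 - 23) ≡ 36/34 mod 37. 34⁻¹ ≡ 12 (mod 37) since 34·12 = 408 ≡ 1, so λ ≡ 25.
  x = λ² - 23 - 20 = 625 - 43 ≡ 27; y = λ·(23 - 27) - 34 ≡ 14. → (27, 14)
3A = (27, 14).
Next 3B:
Repeated addition: build up to 3B.
2B: tangent at (21, 3): λ = (3·21² + 27)/(2·3) ≡ 18/6. 6⁻¹ ≡ 31 (mod 37), so λ ≡ 18·31 ≡ 3.
  x = λ² - 21 - 21 = 9 - 42 ≡ 4; y = λ·(21 - 4) - 3 ≡ 11. → (4, 11)
3B: (4, 11) + (21, 3). λ = (3 - 11)/(21 - 4) ≡ 29/17 mod 37. 17⁻¹ ≡ 24 (mod 37), so λ ≡ 30.
  x = λ² - 4 - 21 = 900 - 25 ≡ 24; y = λ·(4 - 24) - 11 ≡ 18. → (24, 18)
3B = (24, 18).
Finally 3A + 3B:
(27, 14) + (24, 18). λ = (18 - 14)/(24 - 27) ≡ 4/34 mod 37. 34⁻¹ ≡ 12 (mod 37), so λ ≡ 11.
  x = λ² - 27 - 24 = 121 - 51 ≡ 33; y = λ·(27 - 33) - 14 ≡ 31. → (33, 31)

(33, 31)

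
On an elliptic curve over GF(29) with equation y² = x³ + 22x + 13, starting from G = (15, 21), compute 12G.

(26, 23)

Repeated addition: build up to 12G.
2G: tangent at (15, 21): λ = (3·15² + 22)/(2·21) ≡ 1/13. 13⁻¹ ≡ 9 (mod 29), so λ ≡ 1·9 ≡ 9.
  x = λ² - 15 - 15 = 81 - 30 ≡ 22; y = λ·(15 - 22) - 21 ≡ 3. → (22, 3)
3G: (22, 3) + (15, 21). λ = (21 - 3)/(15 - 22) ≡ 18/22 mod 29. 22⁻¹ ≡ 4 (mod 29), so λ ≡ 14.
  x = λ² - 22 - 15 = 196 - 37 ≡ 14; y = λ·(22 - 14) - 3 ≡ 22. → (14, 22)
4G: (14, 22) + (15, 21). λ = (21 - 22)/(15 - 14) ≡ 28/1 mod 29. 1⁻¹ ≡ 1 (mod 29) since 1·1 = 1 ≡ 1, so λ ≡ 28.
  x = λ² - 14 - 15 = 784 - 29 ≡ 1; y = λ·(14 - 1) - 22 ≡ 23. → (1, 23)
5G: (1, 23) + (15, 21). λ = (21 - 23)/(15 - 1) ≡ 27/14 mod 29. 14⁻¹ ≡ 27 (mod 29) since 14·27 = 378 ≡ 1, so λ ≡ 4.
  x = λ² - 1 - 15 = 16 - 16 ≡ 0; y = λ·(1 - 0) - 23 ≡ 10. → (0, 10)
6G: (0, 10) + (15, 21). λ = (21 - 10)/(15 - 0) ≡ 11/15 mod 29. 15⁻¹ ≡ 2 (mod 29) since 15·2 = 30 ≡ 1, so λ ≡ 22.
  x = λ² - 0 - 15 = 484 - 15 ≡ 5; y = λ·(0 - 5) - 10 ≡ 25. → (5, 25)
7G: (5, 25) + (15, 21). λ = (21 - 25)/(15 - 5) ≡ 25/10 mod 29. 10⁻¹ ≡ 3 (mod 29) since 10·3 = 30 ≡ 1, so λ ≡ 17.
  x = λ² - 5 - 15 = 289 - 20 ≡ 8; y = λ·(5 - 8) - 25 ≡ 11. → (8, 11)
8G: (8, 11) + (15, 21). λ = (21 - 11)/(15 - 8) ≡ 10/7 mod 29. 7⁻¹ ≡ 25 (mod 29), so λ ≡ 18.
  x = λ² - 8 - 15 = 324 - 23 ≡ 11; y = λ·(8 - 11) - 11 ≡ 22. → (11, 22)
9G: (11, 22) + (15, 21). λ = (21 - 22)/(15 - 11) ≡ 28/4 mod 29. 4⁻¹ ≡ 22 (mod 29), so λ ≡ 7.
  x = λ² - 11 - 15 = 49 - 26 ≡ 23; y = λ·(11 - 23) - 22 ≡ 10. → (23, 10)
10G: (23, 10) + (15, 21). λ = (21 - 10)/(15 - 23) ≡ 11/21 mod 29. 21⁻¹ ≡ 18 (mod 29) since 21·18 = 378 ≡ 1, so λ ≡ 24.
  x = λ² - 23 - 15 = 576 - 38 ≡ 16; y = λ·(23 - 16) - 10 ≡ 13. → (16, 13)
11G: (16, 13) + (15, 21). λ = (21 - 13)/(15 - 16) ≡ 8/28 mod 29. 28⁻¹ ≡ 28 (mod 29), so λ ≡ 21.
  x = λ² - 16 - 15 = 441 - 31 ≡ 4; y = λ·(16 - 4) - 13 ≡ 7. → (4, 7)
12G: (4, 7) + (15, 21). λ = (21 - 7)/(15 - 4) ≡ 14/11 mod 29. 11⁻¹ ≡ 8 (mod 29), so λ ≡ 25.
  x = λ² - 4 - 15 = 625 - 19 ≡ 26; y = λ·(4 - 26) - 7 ≡ 23. → (26, 23)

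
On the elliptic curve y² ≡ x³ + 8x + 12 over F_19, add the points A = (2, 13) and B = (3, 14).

(2, 13) + (3, 14). λ = (14 - 13)/(3 - 2) ≡ 1/1 mod 19. 1⁻¹ ≡ 1 (mod 19), so λ ≡ 1.
  x = λ² - 2 - 3 = 1 - 5 ≡ 15; y = λ·(2 - 15) - 13 ≡ 12. → (15, 12)

(15, 12)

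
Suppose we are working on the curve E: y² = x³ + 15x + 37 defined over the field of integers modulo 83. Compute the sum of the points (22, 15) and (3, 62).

(22, 15) + (3, 62). λ = (62 - 15)/(3 - 22) ≡ 47/64 mod 83. 64⁻¹ ≡ 48 (mod 83), so λ ≡ 15.
  x = λ² - 22 - 3 = 225 - 25 ≡ 34; y = λ·(22 - 34) - 15 ≡ 54. → (34, 54)

(34, 54)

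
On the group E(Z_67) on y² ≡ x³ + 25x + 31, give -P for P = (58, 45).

(58, 22)

-(58, 45) = (58, -45 mod 67) = (58, 22).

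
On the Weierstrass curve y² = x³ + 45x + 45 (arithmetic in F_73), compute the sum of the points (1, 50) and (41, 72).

(1, 50) + (41, 72). λ = (72 - 50)/(41 - 1) ≡ 22/40 mod 73. 40⁻¹ ≡ 42 (mod 73), so λ ≡ 48.
  x = λ² - 1 - 41 = 2304 - 42 ≡ 72; y = λ·(1 - 72) - 50 ≡ 46. → (72, 46)

(72, 46)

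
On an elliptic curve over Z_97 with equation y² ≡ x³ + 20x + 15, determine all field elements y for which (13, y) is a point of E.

12, 85

x³ + 20x + 15 = 2472 ≡ 47 (mod 97).
Square roots of 47 mod 97: 12 and 85 (since 12² = 144 ≡ 47).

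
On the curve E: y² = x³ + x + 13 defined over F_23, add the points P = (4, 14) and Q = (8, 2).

(4, 14) + (8, 2). λ = (2 - 14)/(8 - 4) ≡ 11/4 mod 23. 4⁻¹ ≡ 6 (mod 23), so λ ≡ 20.
  x = λ² - 4 - 8 = 400 - 12 ≡ 20; y = λ·(4 - 20) - 14 ≡ 11. → (20, 11)

(20, 11)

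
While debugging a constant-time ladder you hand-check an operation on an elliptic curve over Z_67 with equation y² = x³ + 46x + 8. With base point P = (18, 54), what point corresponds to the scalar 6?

Double-and-add on 6 = (110)₂. Start with P = (18, 54) for the leading 1-bit.
double: tangent at (18, 54): λ = (3·18² + 46)/(2·54) ≡ 13/41. 41⁻¹ ≡ 18 (mod 67) since 41·18 = 738 ≡ 1, so λ ≡ 13·18 ≡ 33.
  x = λ² - 18 - 18 = 1089 - 36 ≡ 48; y = λ·(18 - 48) - 54 ≡ 28. → (48, 28)
add P: (48, 28) + (18, 54). λ = (54 - 28)/(18 - 48) ≡ 26/37 mod 67. 37⁻¹ ≡ 29 (mod 67), so λ ≡ 17.
  x = λ² - 48 - 18 = 289 - 66 ≡ 22; y = λ·(48 - 22) - 28 ≡ 12. → (22, 12)
double: tangent at (22, 12): λ = (3·22² + 46)/(2·12) ≡ 24/24. 24⁻¹ ≡ 14 (mod 67), so λ ≡ 24·14 ≡ 1.
  x = λ² - 22 - 22 = 1 - 44 ≡ 24; y = λ·(22 - 24) - 12 ≡ 53. → (24, 53)

(24, 53)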